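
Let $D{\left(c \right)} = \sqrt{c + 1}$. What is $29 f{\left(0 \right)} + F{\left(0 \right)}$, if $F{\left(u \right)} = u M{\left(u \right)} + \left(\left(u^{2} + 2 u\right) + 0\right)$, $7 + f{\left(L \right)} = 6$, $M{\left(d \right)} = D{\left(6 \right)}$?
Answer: $-29$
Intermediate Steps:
$D{\left(c \right)} = \sqrt{1 + c}$
$M{\left(d \right)} = \sqrt{7}$ ($M{\left(d \right)} = \sqrt{1 + 6} = \sqrt{7}$)
$f{\left(L \right)} = -1$ ($f{\left(L \right)} = -7 + 6 = -1$)
$F{\left(u \right)} = u^{2} + 2 u + u \sqrt{7}$ ($F{\left(u \right)} = u \sqrt{7} + \left(\left(u^{2} + 2 u\right) + 0\right) = u \sqrt{7} + \left(u^{2} + 2 u\right) = u^{2} + 2 u + u \sqrt{7}$)
$29 f{\left(0 \right)} + F{\left(0 \right)} = 29 \left(-1\right) + 0 \left(2 + 0 + \sqrt{7}\right) = -29 + 0 \left(2 + \sqrt{7}\right) = -29 + 0 = -29$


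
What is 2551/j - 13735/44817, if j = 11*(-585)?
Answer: -67570964/96132465 ≈ -0.70289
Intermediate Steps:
j = -6435
2551/j - 13735/44817 = 2551/(-6435) - 13735/44817 = 2551*(-1/6435) - 13735*1/44817 = -2551/6435 - 13735/44817 = -67570964/96132465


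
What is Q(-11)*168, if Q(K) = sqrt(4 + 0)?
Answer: 336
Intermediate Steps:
Q(K) = 2 (Q(K) = sqrt(4) = 2)
Q(-11)*168 = 2*168 = 336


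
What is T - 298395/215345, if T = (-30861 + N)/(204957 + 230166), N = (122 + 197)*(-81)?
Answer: -242818101/160173611 ≈ -1.5160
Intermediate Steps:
N = -25839 (N = 319*(-81) = -25839)
T = -6300/48347 (T = (-30861 - 25839)/(204957 + 230166) = -56700/435123 = -56700*1/435123 = -6300/48347 ≈ -0.13031)
T - 298395/215345 = -6300/48347 - 298395/215345 = -6300/48347 - 298395*1/215345 = -6300/48347 - 59679/43069 = -242818101/160173611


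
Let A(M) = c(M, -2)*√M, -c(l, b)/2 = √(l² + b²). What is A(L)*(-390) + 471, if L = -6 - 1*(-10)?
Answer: 471 + 3120*√5 ≈ 7447.5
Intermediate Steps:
L = 4 (L = -6 + 10 = 4)
c(l, b) = -2*√(b² + l²) (c(l, b) = -2*√(l² + b²) = -2*√(b² + l²))
A(M) = -2*√M*√(4 + M²) (A(M) = (-2*√((-2)² + M²))*√M = (-2*√(4 + M²))*√M = -2*√M*√(4 + M²))
A(L)*(-390) + 471 = -2*√4*√(4 + 4²)*(-390) + 471 = -2*2*√(4 + 16)*(-390) + 471 = -2*2*√20*(-390) + 471 = -2*2*2*√5*(-390) + 471 = -8*√5*(-390) + 471 = 3120*√5 + 471 = 471 + 3120*√5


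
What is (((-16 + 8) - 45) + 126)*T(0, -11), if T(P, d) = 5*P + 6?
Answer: 438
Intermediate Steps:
T(P, d) = 6 + 5*P
(((-16 + 8) - 45) + 126)*T(0, -11) = (((-16 + 8) - 45) + 126)*(6 + 5*0) = ((-8 - 45) + 126)*(6 + 0) = (-53 + 126)*6 = 73*6 = 438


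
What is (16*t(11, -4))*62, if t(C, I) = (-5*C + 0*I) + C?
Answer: -43648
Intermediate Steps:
t(C, I) = -4*C (t(C, I) = (-5*C + 0) + C = -5*C + C = -4*C)
(16*t(11, -4))*62 = (16*(-4*11))*62 = (16*(-44))*62 = -704*62 = -43648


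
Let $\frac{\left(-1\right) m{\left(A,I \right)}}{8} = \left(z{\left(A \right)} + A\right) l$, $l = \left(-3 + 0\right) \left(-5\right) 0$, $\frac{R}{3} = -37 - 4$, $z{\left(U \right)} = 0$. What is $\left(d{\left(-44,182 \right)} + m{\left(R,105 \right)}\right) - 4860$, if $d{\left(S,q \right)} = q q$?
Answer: $28264$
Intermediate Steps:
$R = -123$ ($R = 3 \left(-37 - 4\right) = 3 \left(-41\right) = -123$)
$l = 0$ ($l = \left(-3\right) \left(-5\right) 0 = 15 \cdot 0 = 0$)
$m{\left(A,I \right)} = 0$ ($m{\left(A,I \right)} = - 8 \left(0 + A\right) 0 = - 8 A 0 = \left(-8\right) 0 = 0$)
$d{\left(S,q \right)} = q^{2}$
$\left(d{\left(-44,182 \right)} + m{\left(R,105 \right)}\right) - 4860 = \left(182^{2} + 0\right) - 4860 = \left(33124 + 0\right) - 4860 = 33124 - 4860 = 28264$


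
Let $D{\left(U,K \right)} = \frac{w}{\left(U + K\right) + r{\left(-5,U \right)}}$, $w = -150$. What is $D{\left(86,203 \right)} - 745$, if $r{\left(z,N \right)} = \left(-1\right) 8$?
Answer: $- \frac{209495}{281} \approx -745.53$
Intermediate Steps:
$r{\left(z,N \right)} = -8$
$D{\left(U,K \right)} = - \frac{150}{-8 + K + U}$ ($D{\left(U,K \right)} = - \frac{150}{\left(U + K\right) - 8} = - \frac{150}{\left(K + U\right) - 8} = - \frac{150}{-8 + K + U}$)
$D{\left(86,203 \right)} - 745 = - \frac{150}{-8 + 203 + 86} - 745 = - \frac{150}{281} - 745 = - \frac{209495}{281}$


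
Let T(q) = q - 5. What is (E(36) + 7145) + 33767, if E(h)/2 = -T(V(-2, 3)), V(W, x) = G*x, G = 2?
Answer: 40910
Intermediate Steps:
V(W, x) = 2*x
T(q) = -5 + q
E(h) = -2 (E(h) = 2*(-(-5 + 2*3)) = 2*(-(-5 + 6)) = 2*(-1*1) = 2*(-1) = -2)
(E(36) + 7145) + 33767 = (-2 + 7145) + 33767 = 7143 + 33767 = 40910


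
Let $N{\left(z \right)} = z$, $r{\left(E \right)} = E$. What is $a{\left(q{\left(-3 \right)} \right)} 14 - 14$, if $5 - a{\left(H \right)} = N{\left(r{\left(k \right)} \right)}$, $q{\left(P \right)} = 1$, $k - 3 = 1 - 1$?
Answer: $14$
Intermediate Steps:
$k = 3$ ($k = 3 + \left(1 - 1\right) = 3 + 0 = 3$)
$a{\left(H \right)} = 2$ ($a{\left(H \right)} = 5 - 3 = 2$)
$a{\left(q{\left(-3 \right)} \right)} 14 - 14 = 2 \cdot 14 - 14 = 28 - 14 = 14$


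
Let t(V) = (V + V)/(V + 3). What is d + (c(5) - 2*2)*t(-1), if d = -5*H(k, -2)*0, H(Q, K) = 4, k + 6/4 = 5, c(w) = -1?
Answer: 5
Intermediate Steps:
t(V) = 2*V/(3 + V) (t(V) = (2*V)/(3 + V) = 2*V/(3 + V))
k = 7/2 (k = -3/2 + 5 = 7/2 ≈ 3.5000)
d = 0 (d = -5*4*0 = -20*0 = 0)
d + (c(5) - 2*2)*t(-1) = 0 + (-1 - 2*2)*(2*(-1)/(3 - 1)) = 0 + (-1 - 4)*(2*(-1)/2) = 0 - 10*(-1)/2 = 0 - 5*(-1) = 0 + 5 = 5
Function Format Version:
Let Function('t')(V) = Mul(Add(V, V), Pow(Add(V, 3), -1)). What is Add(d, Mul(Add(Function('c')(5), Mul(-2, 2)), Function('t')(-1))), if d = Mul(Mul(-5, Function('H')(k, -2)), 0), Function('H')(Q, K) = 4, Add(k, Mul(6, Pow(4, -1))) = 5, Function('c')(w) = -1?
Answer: 5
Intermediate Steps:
Function('t')(V) = Mul(2, V, Pow(Add(3, V), -1)) (Function('t')(V) = Mul(Mul(2, V), Pow(Add(3, V), -1)) = Mul(2, V, Pow(Add(3, V), -1)))
k = Rational(7, 2) (k = Add(Rational(-3, 2), 5) = Rational(7, 2) ≈ 3.5000)
d = 0 (d = Mul(Mul(-5, 4), 0) = Mul(-20, 0) = 0)
Add(d, Mul(Add(Function('c')(5), Mul(-2, 2)), Function('t')(-1))) = Add(0, Mul(Add(-1, Mul(-2, 2)), Mul(2, -1, Pow(Add(3, -1), -1)))) = Add(0, Mul(Add(-1, -4), Mul(2, -1, Pow(2, -1)))) = Add(0, Mul(-5, Mul(2, -1, Rational(1, 2)))) = Add(0, Mul(-5, -1)) = Add(0, 5) = 5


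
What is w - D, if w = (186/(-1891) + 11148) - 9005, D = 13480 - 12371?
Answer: 63068/61 ≈ 1033.9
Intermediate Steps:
D = 1109
w = 130717/61 (w = (186*(-1/1891) + 11148) - 9005 = (-6/61 + 11148) - 9005 = 680022/61 - 9005 = 130717/61 ≈ 2142.9)
w - D = 130717/61 - 1*1109 = 130717/61 - 1109 = 63068/61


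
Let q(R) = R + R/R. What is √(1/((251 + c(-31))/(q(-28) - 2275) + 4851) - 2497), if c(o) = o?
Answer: 28*I*√99288403642274/5583391 ≈ 49.97*I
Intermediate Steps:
q(R) = 1 + R (q(R) = R + 1 = 1 + R)
√(1/((251 + c(-31))/(q(-28) - 2275) + 4851) - 2497) = √(1/((251 - 31)/((1 - 28) - 2275) + 4851) - 2497) = √(1/(220/(-27 - 2275) + 4851) - 2497) = √(1/(220/(-2302) + 4851) - 2497) = √(1/(220*(-1/2302) + 4851) - 2497) = √(1/(-110/1151 + 4851) - 2497) = √(1/(5583391/1151) - 2497) = √(1151/5583391 - 2497) = √(-13941726176/5583391) = 28*I*√99288403642274/5583391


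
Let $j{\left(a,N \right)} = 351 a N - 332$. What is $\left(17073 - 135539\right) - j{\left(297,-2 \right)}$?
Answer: $90360$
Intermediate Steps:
$j{\left(a,N \right)} = -332 + 351 N a$ ($j{\left(a,N \right)} = 351 N a - 332 = -332 + 351 N a$)
$\left(17073 - 135539\right) - j{\left(297,-2 \right)} = \left(17073 - 135539\right) - \left(-332 + 351 \left(-2\right) 297\right) = -118466 - \left(-332 - 208494\right) = -118466 - -208826 = -118466 + 208826 = 90360$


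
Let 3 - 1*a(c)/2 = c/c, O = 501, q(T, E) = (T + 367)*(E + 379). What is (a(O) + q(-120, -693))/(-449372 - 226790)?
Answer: 38777/338081 ≈ 0.11470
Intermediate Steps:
q(T, E) = (367 + T)*(379 + E)
a(c) = 4 (a(c) = 6 - 2*c/c = 6 - 2*1 = 6 - 2 = 4)
(a(O) + q(-120, -693))/(-449372 - 226790) = (4 + (139093 + 367*(-693) + 379*(-120) - 693*(-120)))/(-449372 - 226790) = (4 + (139093 - 254331 - 45480 + 83160))/(-676162) = (4 - 77558)*(-1/676162) = -77554*(-1/676162) = 38777/338081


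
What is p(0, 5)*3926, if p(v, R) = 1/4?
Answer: 1963/2 ≈ 981.50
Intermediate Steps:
p(v, R) = ¼
p(0, 5)*3926 = (¼)*3926 = 1963/2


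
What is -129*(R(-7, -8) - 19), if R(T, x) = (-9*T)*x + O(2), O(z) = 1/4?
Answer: 269739/4 ≈ 67435.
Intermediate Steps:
O(z) = ¼
R(T, x) = ¼ - 9*T*x (R(T, x) = (-9*T)*x + ¼ = -9*T*x + ¼ = ¼ - 9*T*x)
-129*(R(-7, -8) - 19) = -129*((¼ - 9*(-7)*(-8)) - 19) = -129*((¼ - 504) - 19) = -129*(-2015/4 - 19) = -129*(-2091/4) = 269739/4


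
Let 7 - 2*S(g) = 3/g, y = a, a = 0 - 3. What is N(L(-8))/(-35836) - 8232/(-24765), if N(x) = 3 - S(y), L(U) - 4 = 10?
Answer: 98342239/295826180 ≈ 0.33243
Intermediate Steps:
a = -3
L(U) = 14 (L(U) = 4 + 10 = 14)
y = -3
S(g) = 7/2 - 3/(2*g)
N(x) = -1 (N(x) = 3 - (-3 + 7*(-3))/(2*(-3)) = 3 - (-1)*(-3 - 21)/(2*3) = 3 - (-1)*(-24)/(2*3) = 3 - 1*4 = 3 - 4 = -1)
N(L(-8))/(-35836) - 8232/(-24765) = -1/(-35836) - 8232/(-24765) = -1*(-1/35836) - 8232*(-1/24765) = 1/35836 + 2744/8255 = 98342239/295826180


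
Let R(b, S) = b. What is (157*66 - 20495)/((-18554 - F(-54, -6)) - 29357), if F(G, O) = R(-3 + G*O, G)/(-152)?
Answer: 1540216/7282151 ≈ 0.21151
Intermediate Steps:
F(G, O) = 3/152 - G*O/152 (F(G, O) = (-3 + G*O)/(-152) = (-3 + G*O)*(-1/152) = 3/152 - G*O/152)
(157*66 - 20495)/((-18554 - F(-54, -6)) - 29357) = (157*66 - 20495)/((-18554 - (3/152 - 1/152*(-54)*(-6))) - 29357) = (10362 - 20495)/((-18554 - (3/152 - 81/38)) - 29357) = -10133/((-18554 - 1*(-321/152)) - 29357) = -10133/((-18554 + 321/152) - 29357) = -10133/(-2819887/152 - 29357) = -10133/(-7282151/152) = -10133*(-152/7282151) = 1540216/7282151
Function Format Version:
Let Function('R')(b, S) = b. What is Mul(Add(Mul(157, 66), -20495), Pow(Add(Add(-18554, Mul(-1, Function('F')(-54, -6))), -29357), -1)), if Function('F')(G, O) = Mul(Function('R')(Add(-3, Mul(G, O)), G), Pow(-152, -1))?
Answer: Rational(1540216, 7282151) ≈ 0.21151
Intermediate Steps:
Function('F')(G, O) = Add(Rational(3, 152), Mul(Rational(-1, 152), G, O)) (Function('F')(G, O) = Mul(Add(-3, Mul(G, O)), Pow(-152, -1)) = Mul(Add(-3, Mul(G, O)), Rational(-1, 152)) = Add(Rational(3, 152), Mul(Rational(-1, 152), G, O)))
Mul(Add(Mul(157, 66), -20495), Pow(Add(Add(-18554, Mul(-1, Function('F')(-54, -6))), -29357), -1)) = Mul(Add(Mul(157, 66), -20495), Pow(Add(Add(-18554, Mul(-1, Add(Rational(3, 152), Mul(Rational(-1, 152), -54, -6)))), -29357), -1)) = Mul(Add(10362, -20495), Pow(Add(Add(-18554, Mul(-1, Add(Rational(3, 152), Rational(-81, 38)))), -29357), -1)) = Mul(-10133, Pow(Add(Add(-18554, Mul(-1, Rational(-321, 152))), -29357), -1)) = Mul(-10133, Pow(Add(Add(-18554, Rational(321, 152)), -29357), -1)) = Mul(-10133, Pow(Add(Rational(-2819887, 152), -29357), -1)) = Mul(-10133, Pow(Rational(-7282151, 152), -1)) = Mul(-10133, Rational(-152, 7282151)) = Rational(1540216, 7282151)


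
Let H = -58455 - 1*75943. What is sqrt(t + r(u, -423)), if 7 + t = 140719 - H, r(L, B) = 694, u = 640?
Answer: 38*sqrt(191) ≈ 525.17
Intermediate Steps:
H = -134398 (H = -58455 - 75943 = -134398)
t = 275110 (t = -7 + (140719 - 1*(-134398)) = -7 + (140719 + 134398) = -7 + 275117 = 275110)
sqrt(t + r(u, -423)) = sqrt(275110 + 694) = sqrt(275804) = 38*sqrt(191)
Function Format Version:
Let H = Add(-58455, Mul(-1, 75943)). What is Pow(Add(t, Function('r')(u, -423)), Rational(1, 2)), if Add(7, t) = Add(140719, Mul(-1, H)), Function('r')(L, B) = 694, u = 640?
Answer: Mul(38, Pow(191, Rational(1, 2))) ≈ 525.17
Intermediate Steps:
H = -134398 (H = Add(-58455, -75943) = -134398)
t = 275110 (t = Add(-7, Add(140719, Mul(-1, -134398))) = Add(-7, Add(140719, 134398)) = Add(-7, 275117) = 275110)
Pow(Add(t, Function('r')(u, -423)), Rational(1, 2)) = Pow(Add(275110, 694), Rational(1, 2)) = Pow(275804, Rational(1, 2)) = Mul(38, Pow(191, Rational(1, 2)))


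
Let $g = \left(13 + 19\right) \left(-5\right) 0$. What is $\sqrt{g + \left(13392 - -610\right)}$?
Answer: $\sqrt{14002} \approx 118.33$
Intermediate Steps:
$g = 0$ ($g = 32 \left(-5\right) 0 = \left(-160\right) 0 = 0$)
$\sqrt{g + \left(13392 - -610\right)} = \sqrt{0 + \left(13392 - -610\right)} = \sqrt{0 + \left(13392 + 610\right)} = \sqrt{0 + 14002} = \sqrt{14002}$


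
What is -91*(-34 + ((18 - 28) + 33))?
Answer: 1001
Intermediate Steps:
-91*(-34 + ((18 - 28) + 33)) = -91*(-34 + (-10 + 33)) = -91*(-34 + 23) = -91*(-11) = 1001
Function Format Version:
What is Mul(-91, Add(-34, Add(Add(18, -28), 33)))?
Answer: 1001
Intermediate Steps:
Mul(-91, Add(-34, Add(Add(18, -28), 33))) = Mul(-91, Add(-34, Add(-10, 33))) = Mul(-91, Add(-34, 23)) = Mul(-91, -11) = 1001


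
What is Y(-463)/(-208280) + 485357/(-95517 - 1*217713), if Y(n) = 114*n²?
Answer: -387791278457/3261977220 ≈ -118.88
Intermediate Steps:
Y(-463)/(-208280) + 485357/(-95517 - 1*217713) = (114*(-463)²)/(-208280) + 485357/(-95517 - 1*217713) = (114*214369)*(-1/208280) + 485357/(-95517 - 217713) = 24438066*(-1/208280) + 485357/(-313230) = -12219033/104140 + 485357*(-1/313230) = -12219033/104140 - 485357/313230 = -387791278457/3261977220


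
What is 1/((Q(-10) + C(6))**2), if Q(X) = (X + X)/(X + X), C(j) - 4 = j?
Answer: 1/121 ≈ 0.0082645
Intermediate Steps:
C(j) = 4 + j
Q(X) = 1 (Q(X) = (2*X)/((2*X)) = (2*X)*(1/(2*X)) = 1)
1/((Q(-10) + C(6))**2) = 1/((1 + (4 + 6))**2) = 1/((1 + 10)**2) = 1/(11**2) = 1/121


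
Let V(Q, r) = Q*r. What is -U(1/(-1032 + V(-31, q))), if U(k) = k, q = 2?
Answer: 1/1094 ≈ 0.00091408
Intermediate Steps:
-U(1/(-1032 + V(-31, q))) = -1/(-1032 - 31*2) = -1/(-1032 - 62) = -1/(-1094) = -1*(-1/1094) = 1/1094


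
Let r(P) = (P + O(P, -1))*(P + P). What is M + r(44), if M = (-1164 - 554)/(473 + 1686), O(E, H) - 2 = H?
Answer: 8547922/2159 ≈ 3959.2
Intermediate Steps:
O(E, H) = 2 + H
r(P) = 2*P*(1 + P) (r(P) = (P + (2 - 1))*(P + P) = (P + 1)*(2*P) = (1 + P)*(2*P) = 2*P*(1 + P))
M = -1718/2159 ≈ -0.79574
M + r(44) = -1718/2159 + 2*44*(1 + 44) = -1718/2159 + 2*44*45 = -1718/2159 + 3960 = 8547922/2159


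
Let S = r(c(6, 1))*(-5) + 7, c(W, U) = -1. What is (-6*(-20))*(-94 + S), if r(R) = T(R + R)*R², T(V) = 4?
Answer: -12840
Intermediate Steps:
r(R) = 4*R²
S = -13 (S = (4*(-1)²)*(-5) + 7 = (4*1)*(-5) + 7 = 4*(-5) + 7 = -20 + 7 = -13)
(-6*(-20))*(-94 + S) = (-6*(-20))*(-94 - 13) = 120*(-107) = -12840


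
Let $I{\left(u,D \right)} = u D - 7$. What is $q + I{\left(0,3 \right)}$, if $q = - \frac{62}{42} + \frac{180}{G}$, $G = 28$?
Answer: $- \frac{43}{21} \approx -2.0476$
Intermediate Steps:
$I{\left(u,D \right)} = -7 + D u$ ($I{\left(u,D \right)} = D u - 7 = -7 + D u$)
$q = \frac{104}{21}$ ($q = - \frac{62}{42} + \frac{180}{28} = \left(-62\right) \frac{1}{42} + 180 \cdot \frac{1}{28} = - \frac{31}{21} + \frac{45}{7} = \frac{104}{21} \approx 4.9524$)
$q + I{\left(0,3 \right)} = \frac{104}{21} + \left(-7 + 3 \cdot 0\right) = \frac{104}{21} + \left(-7 + 0\right) = \frac{104}{21} - 7 = - \frac{43}{21}$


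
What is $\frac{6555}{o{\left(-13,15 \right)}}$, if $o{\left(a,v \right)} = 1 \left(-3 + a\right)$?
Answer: $- \frac{6555}{16} \approx -409.69$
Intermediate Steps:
$o{\left(a,v \right)} = -3 + a$
$\frac{6555}{o{\left(-13,15 \right)}} = \frac{6555}{-3 - 13} = \frac{6555}{-16} = 6555 \left(- \frac{1}{16}\right) = - \frac{6555}{16}$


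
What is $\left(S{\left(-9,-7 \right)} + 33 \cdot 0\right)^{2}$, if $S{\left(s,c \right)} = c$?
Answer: $49$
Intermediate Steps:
$\left(S{\left(-9,-7 \right)} + 33 \cdot 0\right)^{2} = \left(-7 + 33 \cdot 0\right)^{2} = \left(-7 + 0\right)^{2} = \left(-7\right)^{2} = 49$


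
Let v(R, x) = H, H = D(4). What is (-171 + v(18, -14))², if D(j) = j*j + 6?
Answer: 22201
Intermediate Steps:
D(j) = 6 + j² (D(j) = j² + 6 = 6 + j²)
H = 22 (H = 6 + 4² = 6 + 16 = 22)
v(R, x) = 22
(-171 + v(18, -14))² = (-171 + 22)² = (-149)² = 22201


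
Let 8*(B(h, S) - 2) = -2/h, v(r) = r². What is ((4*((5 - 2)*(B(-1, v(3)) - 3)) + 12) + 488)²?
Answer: 241081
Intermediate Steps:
B(h, S) = 2 - 1/(4*h) (B(h, S) = 2 + (-2/h)/8 = 2 - 1/(4*h))
((4*((5 - 2)*(B(-1, v(3)) - 3)) + 12) + 488)² = ((4*((5 - 2)*((2 - ¼/(-1)) - 3)) + 12) + 488)² = ((4*(3*((2 - ¼*(-1)) - 3)) + 12) + 488)² = ((4*(3*((2 + ¼) - 3)) + 12) + 488)² = ((4*(3*(9/4 - 3)) + 12) + 488)² = ((4*(3*(-¾)) + 12) + 488)² = ((4*(-9/4) + 12) + 488)² = ((-9 + 12) + 488)² = (3 + 488)² = 491² = 241081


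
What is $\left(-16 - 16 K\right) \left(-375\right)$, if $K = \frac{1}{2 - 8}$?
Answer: $5000$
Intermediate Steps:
$K = - \frac{1}{6}$ ($K = \frac{1}{-6} = - \frac{1}{6} \approx -0.16667$)
$\left(-16 - 16 K\right) \left(-375\right) = \left(-16 - - \frac{8}{3}\right) \left(-375\right) = \left(-16 + \frac{8}{3}\right) \left(-375\right) = \left(- \frac{40}{3}\right) \left(-375\right) = 5000$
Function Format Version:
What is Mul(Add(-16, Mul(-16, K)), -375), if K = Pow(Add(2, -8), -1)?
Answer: 5000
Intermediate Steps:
K = Rational(-1, 6) (K = Pow(-6, -1) = Rational(-1, 6) ≈ -0.16667)
Mul(Add(-16, Mul(-16, K)), -375) = Mul(Add(-16, Mul(-16, Rational(-1, 6))), -375) = Mul(Add(-16, Rational(8, 3)), -375) = Mul(Rational(-40, 3), -375) = 5000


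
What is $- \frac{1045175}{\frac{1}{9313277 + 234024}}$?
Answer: $-9978600322675$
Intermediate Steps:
$- \frac{1045175}{\frac{1}{9313277 + 234024}} = - \frac{1045175}{\frac{1}{9547301}} = - 1045175 \frac{1}{\frac{1}{9547301}} = \left(-1045175\right) 9547301 = -9978600322675$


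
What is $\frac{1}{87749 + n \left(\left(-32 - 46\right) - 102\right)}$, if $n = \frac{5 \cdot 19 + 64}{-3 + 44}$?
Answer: $\frac{41}{3569089} \approx 1.1488 \cdot 10^{-5}$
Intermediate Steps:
$n = \frac{159}{41}$ ($n = \frac{95 + 64}{41} = 159 \cdot \frac{1}{41} = \frac{159}{41} \approx 3.878$)
$\frac{1}{87749 + n \left(\left(-32 - 46\right) - 102\right)} = \frac{1}{87749 + \frac{159 \left(\left(-32 - 46\right) - 102\right)}{41}} = \frac{1}{87749 + \frac{159 \left(-78 - 102\right)}{41}} = \frac{1}{87749 + \frac{159}{41} \left(-180\right)} = \frac{1}{87749 - \frac{28620}{41}} = \frac{1}{\frac{3569089}{41}} = \frac{41}{3569089}$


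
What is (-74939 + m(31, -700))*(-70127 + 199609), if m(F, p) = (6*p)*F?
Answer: -26561807998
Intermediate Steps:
m(F, p) = 6*F*p
(-74939 + m(31, -700))*(-70127 + 199609) = (-74939 + 6*31*(-700))*(-70127 + 199609) = (-74939 - 130200)*129482 = -205139*129482 = -26561807998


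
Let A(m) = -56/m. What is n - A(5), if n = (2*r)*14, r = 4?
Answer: 616/5 ≈ 123.20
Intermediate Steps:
n = 112 (n = (2*4)*14 = 8*14 = 112)
n - A(5) = 112 - (-56)/5 = 112 - 1*(-56/5) = 112 + 56/5 = 616/5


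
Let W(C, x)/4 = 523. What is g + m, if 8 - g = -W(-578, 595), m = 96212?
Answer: 98312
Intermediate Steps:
W(C, x) = 2092 (W(C, x) = 4*523 = 2092)
g = 2100 (g = 8 - (-1)*2092 = 8 - 1*(-2092) = 8 + 2092 = 2100)
g + m = 2100 + 96212 = 98312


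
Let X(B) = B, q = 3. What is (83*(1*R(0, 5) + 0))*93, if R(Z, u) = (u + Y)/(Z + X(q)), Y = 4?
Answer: 23157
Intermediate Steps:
R(Z, u) = (4 + u)/(3 + Z) (R(Z, u) = (u + 4)/(Z + 3) = (4 + u)/(3 + Z))
(83*(1*R(0, 5) + 0))*93 = (83*(1*((4 + 5)/(3 + 0)) + 0))*93 = (83*(1*(9/3) + 0))*93 = (83*(1*((1/3)*9) + 0))*93 = (83*(1*3 + 0))*93 = (83*(3 + 0))*93 = (83*3)*93 = 249*93 = 23157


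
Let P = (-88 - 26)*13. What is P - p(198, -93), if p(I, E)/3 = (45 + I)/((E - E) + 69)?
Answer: -34329/23 ≈ -1492.6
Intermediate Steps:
p(I, E) = 45/23 + I/23 (p(I, E) = 3*((45 + I)/((E - E) + 69)) = 3*((45 + I)/(0 + 69)) = 3*((45 + I)/69) = 3*((45 + I)*(1/69)) = 3*(15/23 + I/69) = 45/23 + I/23)
P = -1482 (P = -114*13 = -1482)
P - p(198, -93) = -1482 - (45/23 + (1/23)*198) = -1482 - (45/23 + 198/23) = -1482 - 1*243/23 = -1482 - 243/23 = -34329/23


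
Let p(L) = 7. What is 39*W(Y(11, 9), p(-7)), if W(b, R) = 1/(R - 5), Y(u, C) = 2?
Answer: 39/2 ≈ 19.500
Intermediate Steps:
W(b, R) = 1/(-5 + R)
39*W(Y(11, 9), p(-7)) = 39/(-5 + 7) = 39/2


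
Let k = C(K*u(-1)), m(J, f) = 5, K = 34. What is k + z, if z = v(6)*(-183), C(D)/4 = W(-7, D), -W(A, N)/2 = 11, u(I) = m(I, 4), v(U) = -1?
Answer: 95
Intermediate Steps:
u(I) = 5
W(A, N) = -22 (W(A, N) = -2*11 = -22)
C(D) = -88 (C(D) = 4*(-22) = -88)
z = 183 (z = -1*(-183) = 183)
k = -88
k + z = -88 + 183 = 95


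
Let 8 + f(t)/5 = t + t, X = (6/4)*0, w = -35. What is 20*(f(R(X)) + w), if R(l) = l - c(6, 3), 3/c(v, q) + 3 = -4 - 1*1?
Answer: -1425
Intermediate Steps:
c(v, q) = -3/8 (c(v, q) = 3/(-3 + (-4 - 1*1)) = 3/(-3 + (-4 - 1)) = 3/(-3 - 5) = 3/(-8) = 3*(-1/8) = -3/8)
X = 0 (X = (6*(1/4))*0 = (3/2)*0 = 0)
R(l) = 3/8 + l (R(l) = l - 1*(-3/8) = l + 3/8 = 3/8 + l)
f(t) = -40 + 10*t (f(t) = -40 + 5*(t + t) = -40 + 5*(2*t) = -40 + 10*t)
20*(f(R(X)) + w) = 20*((-40 + 10*(3/8 + 0)) - 35) = 20*((-40 + 10*(3/8)) - 35) = 20*((-40 + 15/4) - 35) = 20*(-145/4 - 35) = 20*(-285/4) = -1425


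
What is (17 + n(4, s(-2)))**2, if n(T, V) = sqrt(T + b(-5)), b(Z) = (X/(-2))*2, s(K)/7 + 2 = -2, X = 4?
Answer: 289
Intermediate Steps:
s(K) = -28 (s(K) = -14 + 7*(-2) = -14 - 14 = -28)
b(Z) = -4 (b(Z) = (4/(-2))*2 = (4*(-1/2))*2 = -2*2 = -4)
n(T, V) = sqrt(-4 + T) (n(T, V) = sqrt(T - 4) = sqrt(-4 + T))
(17 + n(4, s(-2)))**2 = (17 + sqrt(-4 + 4))**2 = (17 + sqrt(0))**2 = (17 + 0)**2 = 17**2 = 289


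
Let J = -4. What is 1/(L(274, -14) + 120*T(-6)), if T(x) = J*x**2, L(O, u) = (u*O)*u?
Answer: 1/36424 ≈ 2.7454e-5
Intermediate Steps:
L(O, u) = O*u**2 (L(O, u) = (O*u)*u = O*u**2)
T(x) = -4*x**2
1/(L(274, -14) + 120*T(-6)) = 1/(274*(-14)**2 + 120*(-4*(-6)**2)) = 1/(274*196 + 120*(-4*36)) = 1/(53704 + 120*(-144)) = 1/(53704 - 17280) = 1/36424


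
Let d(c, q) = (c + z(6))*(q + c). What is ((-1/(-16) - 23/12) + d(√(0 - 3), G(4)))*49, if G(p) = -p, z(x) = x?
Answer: -67865/48 + 98*I*√3 ≈ -1413.9 + 169.74*I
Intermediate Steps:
d(c, q) = (6 + c)*(c + q) (d(c, q) = (c + 6)*(q + c) = (6 + c)*(c + q))
((-1/(-16) - 23/12) + d(√(0 - 3), G(4)))*49 = ((-1/(-16) - 23/12) + ((√(0 - 3))² + 6*√(0 - 3) + 6*(-1*4) + √(0 - 3)*(-1*4)))*49 = ((-1*(-1/16) - 23*1/12) + ((√(-3))² + 6*√(-3) + 6*(-4) + √(-3)*(-4)))*49 = ((1/16 - 23/12) + ((I*√3)² + 6*(I*√3) - 24 + (I*√3)*(-4)))*49 = (-89/48 + (-3 + 6*I*√3 - 24 - 4*I*√3))*49 = (-89/48 + (-27 + 2*I*√3))*49 = (-1385/48 + 2*I*√3)*49 = -67865/48 + 98*I*√3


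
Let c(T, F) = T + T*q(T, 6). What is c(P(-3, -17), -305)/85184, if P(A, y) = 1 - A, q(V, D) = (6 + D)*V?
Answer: 49/21296 ≈ 0.0023009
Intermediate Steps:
q(V, D) = V*(6 + D)
c(T, F) = T + 12*T² (c(T, F) = T + T*(T*(6 + 6)) = T + T*(T*12) = T + T*(12*T) = T + 12*T²)
c(P(-3, -17), -305)/85184 = ((1 - 1*(-3))*(1 + 12*(1 - 1*(-3))))/85184 = ((1 + 3)*(1 + 12*(1 + 3)))*(1/85184) = (4*(1 + 12*4))*(1/85184) = (4*(1 + 48))*(1/85184) = (4*49)*(1/85184) = 196*(1/85184) = 49/21296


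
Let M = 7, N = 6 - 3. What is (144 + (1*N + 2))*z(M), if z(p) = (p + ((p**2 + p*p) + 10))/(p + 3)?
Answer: 3427/2 ≈ 1713.5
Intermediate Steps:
N = 3
z(p) = (10 + p + 2*p**2)/(3 + p) (z(p) = (p + ((p**2 + p**2) + 10))/(3 + p) = (p + (2*p**2 + 10))/(3 + p) = (p + (10 + 2*p**2))/(3 + p) = (10 + p + 2*p**2)/(3 + p))
(144 + (1*N + 2))*z(M) = (144 + (1*3 + 2))*((10 + 7 + 2*7**2)/(3 + 7)) = (144 + (3 + 2))*((10 + 7 + 2*49)/10) = (144 + 5)*((10 + 7 + 98)/10) = 149*((1/10)*115) = 149*(23/2) = 3427/2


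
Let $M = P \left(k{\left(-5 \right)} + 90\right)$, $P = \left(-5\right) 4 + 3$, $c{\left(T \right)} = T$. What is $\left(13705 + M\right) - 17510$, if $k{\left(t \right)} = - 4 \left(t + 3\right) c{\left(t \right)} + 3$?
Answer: $-4706$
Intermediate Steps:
$k{\left(t \right)} = 3 + t \left(-12 - 4 t\right)$ ($k{\left(t \right)} = - 4 \left(t + 3\right) t + 3 = - 4 \left(3 + t\right) t + 3 = \left(-12 - 4 t\right) t + 3 = t \left(-12 - 4 t\right) + 3 = 3 + t \left(-12 - 4 t\right)$)
$P = -17$ ($P = -20 + 3 = -17$)
$M = -901$ ($M = - 17 \left(\left(3 - -60 - 4 \left(-5\right)^{2}\right) + 90\right) = - 17 \left(\left(3 + 60 - 100\right) + 90\right) = - 17 \left(-37 + 90\right) = \left(-17\right) 53 = -901$)
$\left(13705 + M\right) - 17510 = \left(13705 - 901\right) - 17510 = 12804 - 17510 = -4706$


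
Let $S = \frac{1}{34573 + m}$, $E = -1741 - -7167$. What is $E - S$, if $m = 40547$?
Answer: $\frac{407601119}{75120} \approx 5426.0$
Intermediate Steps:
$E = 5426$ ($E = -1741 + 7167 = 5426$)
$S = \frac{1}{75120}$ ($S = \frac{1}{34573 + 40547} = \frac{1}{75120} \approx 1.3312 \cdot 10^{-5}$)
$E - S = 5426 - \frac{1}{75120} = \frac{407601119}{75120}$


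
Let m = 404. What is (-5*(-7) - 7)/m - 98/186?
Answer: -4298/9393 ≈ -0.45757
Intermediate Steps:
(-5*(-7) - 7)/m - 98/186 = (-5*(-7) - 7)/404 - 98/186 = (35 - 7)*(1/404) - 98*1/186 = 28*(1/404) - 49/93 = 7/101 - 49/93 = -4298/9393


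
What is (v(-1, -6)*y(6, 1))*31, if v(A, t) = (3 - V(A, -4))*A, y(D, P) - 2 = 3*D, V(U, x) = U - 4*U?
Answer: 0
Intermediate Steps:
V(U, x) = -3*U
y(D, P) = 2 + 3*D
v(A, t) = A*(3 + 3*A) (v(A, t) = (3 - (-3)*A)*A = (3 + 3*A)*A = A*(3 + 3*A))
(v(-1, -6)*y(6, 1))*31 = ((3*(-1)*(1 - 1))*(2 + 3*6))*31 = ((3*(-1)*0)*(2 + 18))*31 = (0*20)*31 = 0*31 = 0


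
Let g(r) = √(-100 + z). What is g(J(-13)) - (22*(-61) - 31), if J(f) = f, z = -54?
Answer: 1373 + I*√154 ≈ 1373.0 + 12.41*I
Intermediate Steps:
g(r) = I*√154 (g(r) = √(-100 - 54) = √(-154) = I*√154)
g(J(-13)) - (22*(-61) - 31) = I*√154 - (22*(-61) - 31) = I*√154 - (-1342 - 31) = I*√154 - 1*(-1373) = I*√154 + 1373 = 1373 + I*√154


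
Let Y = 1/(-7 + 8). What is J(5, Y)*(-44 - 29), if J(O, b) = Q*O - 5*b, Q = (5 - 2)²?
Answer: -2920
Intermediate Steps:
Q = 9 (Q = 3² = 9)
Y = 1 (Y = 1/1 = 1)
J(O, b) = -5*b + 9*O (J(O, b) = 9*O - 5*b = -5*b + 9*O)
J(5, Y)*(-44 - 29) = (-5*1 + 9*5)*(-44 - 29) = (-5 + 45)*(-73) = 40*(-73) = -2920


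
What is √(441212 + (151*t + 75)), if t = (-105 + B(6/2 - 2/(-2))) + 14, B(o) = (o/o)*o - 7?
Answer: √427093 ≈ 653.52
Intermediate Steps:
B(o) = -7 + o (B(o) = 1*o - 7 = o - 7 = -7 + o)
t = -94 (t = (-105 + (-7 + (6/2 - 2/(-2)))) + 14 = (-105 + (-7 + (6*(½) - 2*(-½)))) + 14 = (-105 + (-7 + (3 + 1))) + 14 = (-105 + (-7 + 4)) + 14 = (-105 - 3) + 14 = -108 + 14 = -94)
√(441212 + (151*t + 75)) = √(441212 + (151*(-94) + 75)) = √(441212 + (-14194 + 75)) = √(441212 - 14119) = √427093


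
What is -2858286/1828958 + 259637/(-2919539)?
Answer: -629981615600/381408157883 ≈ -1.6517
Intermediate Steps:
-2858286/1828958 + 259637/(-2919539) = -2858286*1/1828958 + 259637*(-1/2919539) = -1429143/914479 - 37091/417077 = -629981615600/381408157883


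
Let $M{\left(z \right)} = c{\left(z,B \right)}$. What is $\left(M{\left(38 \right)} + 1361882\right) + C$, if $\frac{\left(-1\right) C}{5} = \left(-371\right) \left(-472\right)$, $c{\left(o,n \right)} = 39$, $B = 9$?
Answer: $486361$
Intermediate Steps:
$M{\left(z \right)} = 39$
$C = -875560$ ($C = - 5 \left(\left(-371\right) \left(-472\right)\right) = \left(-5\right) 175112 = -875560$)
$\left(M{\left(38 \right)} + 1361882\right) + C = \left(39 + 1361882\right) - 875560 = 1361921 - 875560 = 486361$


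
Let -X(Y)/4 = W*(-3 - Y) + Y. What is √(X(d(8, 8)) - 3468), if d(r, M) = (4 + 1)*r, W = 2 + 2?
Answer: 14*I*√15 ≈ 54.222*I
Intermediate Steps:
W = 4
d(r, M) = 5*r
X(Y) = 48 + 12*Y (X(Y) = -4*(4*(-3 - Y) + Y) = -4*((-12 - 4*Y) + Y) = -4*(-12 - 3*Y) = 48 + 12*Y)
√(X(d(8, 8)) - 3468) = √((48 + 12*(5*8)) - 3468) = √((48 + 12*40) - 3468) = √((48 + 480) - 3468) = √(528 - 3468) = √(-2940) = 14*I*√15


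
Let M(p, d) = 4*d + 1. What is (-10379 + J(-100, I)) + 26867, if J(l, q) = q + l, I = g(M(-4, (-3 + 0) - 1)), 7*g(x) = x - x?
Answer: 16388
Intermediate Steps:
M(p, d) = 1 + 4*d
g(x) = 0 (g(x) = (x - x)/7 = (⅐)*0 = 0)
I = 0
J(l, q) = l + q
(-10379 + J(-100, I)) + 26867 = (-10379 + (-100 + 0)) + 26867 = (-10379 - 100) + 26867 = -10479 + 26867 = 16388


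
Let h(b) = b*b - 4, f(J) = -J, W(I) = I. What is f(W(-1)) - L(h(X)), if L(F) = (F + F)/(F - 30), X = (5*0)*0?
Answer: 13/17 ≈ 0.76471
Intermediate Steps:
X = 0 (X = 0*0 = 0)
h(b) = -4 + b² (h(b) = b² - 4 = -4 + b²)
L(F) = 2*F/(-30 + F) (L(F) = (2*F)/(-30 + F) = 2*F/(-30 + F))
f(W(-1)) - L(h(X)) = -1*(-1) - 2*(-4 + 0²)/(-30 + (-4 + 0²)) = 1 - 2*(-4 + 0)/(-30 + (-4 + 0)) = 1 - 2*(-4)/(-30 - 4) = 1 - 2*(-4)/(-34) = 1 - 2*(-4)*(-1)/34 = 1 - 1*4/17 = 1 - 4/17 = 13/17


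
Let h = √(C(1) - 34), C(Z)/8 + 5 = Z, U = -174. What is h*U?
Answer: -174*I*√66 ≈ -1413.6*I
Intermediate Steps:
C(Z) = -40 + 8*Z
h = I*√66 (h = √((-40 + 8*1) - 34) = √((-40 + 8) - 34) = √(-32 - 34) = √(-66) = I*√66 ≈ 8.124*I)
h*U = (I*√66)*(-174) = -174*I*√66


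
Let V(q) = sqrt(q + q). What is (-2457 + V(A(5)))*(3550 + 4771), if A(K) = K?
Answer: -20444697 + 8321*sqrt(10) ≈ -2.0418e+7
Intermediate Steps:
V(q) = sqrt(2)*sqrt(q) (V(q) = sqrt(2*q) = sqrt(2)*sqrt(q))
(-2457 + V(A(5)))*(3550 + 4771) = (-2457 + sqrt(2)*sqrt(5))*(3550 + 4771) = (-2457 + sqrt(10))*8321 = -20444697 + 8321*sqrt(10)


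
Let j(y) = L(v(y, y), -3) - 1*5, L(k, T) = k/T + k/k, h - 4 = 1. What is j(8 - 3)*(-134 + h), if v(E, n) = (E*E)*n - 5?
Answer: 5676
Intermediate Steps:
h = 5 (h = 4 + 1 = 5)
v(E, n) = -5 + n*E² (v(E, n) = E²*n - 5 = n*E² - 5 = -5 + n*E²)
L(k, T) = 1 + k/T (L(k, T) = k/T + 1 = 1 + k/T)
j(y) = -7/3 - y³/3 (j(y) = (-3 + (-5 + y*y²))/(-3) - 1*5 = -(-3 + (-5 + y³))/3 - 5 = -(-8 + y³)/3 - 5 = (8/3 - y³/3) - 5 = -7/3 - y³/3)
j(8 - 3)*(-134 + h) = (-7/3 - (8 - 3)³/3)*(-134 + 5) = (-7/3 - ⅓*5³)*(-129) = (-7/3 - ⅓*125)*(-129) = (-7/3 - 125/3)*(-129) = -44*(-129) = 5676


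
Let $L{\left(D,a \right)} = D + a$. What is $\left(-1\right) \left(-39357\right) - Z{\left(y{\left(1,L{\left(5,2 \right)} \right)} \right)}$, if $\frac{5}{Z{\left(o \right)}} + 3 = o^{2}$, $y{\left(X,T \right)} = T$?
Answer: $\frac{1810417}{46} \approx 39357.0$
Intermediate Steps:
$Z{\left(o \right)} = \frac{5}{-3 + o^{2}}$
$\left(-1\right) \left(-39357\right) - Z{\left(y{\left(1,L{\left(5,2 \right)} \right)} \right)} = \left(-1\right) \left(-39357\right) - \frac{5}{-3 + \left(5 + 2\right)^{2}} = 39357 - \frac{5}{-3 + 7^{2}} = 39357 - \frac{5}{-3 + 49} = 39357 - \frac{5}{46} = \frac{1810417}{46}$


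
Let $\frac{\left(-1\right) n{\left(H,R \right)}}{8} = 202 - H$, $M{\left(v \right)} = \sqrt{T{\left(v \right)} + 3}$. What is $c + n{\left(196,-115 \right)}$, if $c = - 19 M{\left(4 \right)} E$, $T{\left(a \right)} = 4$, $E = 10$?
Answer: $-48 - 190 \sqrt{7} \approx -550.69$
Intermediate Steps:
$M{\left(v \right)} = \sqrt{7}$ ($M{\left(v \right)} = \sqrt{4 + 3} = \sqrt{7}$)
$n{\left(H,R \right)} = -1616 + 8 H$ ($n{\left(H,R \right)} = - 8 \left(202 - H\right) = -1616 + 8 H$)
$c = - 190 \sqrt{7}$ ($c = - 19 \sqrt{7} \cdot 10 = - 190 \sqrt{7} \approx -502.69$)
$c + n{\left(196,-115 \right)} = - 190 \sqrt{7} + \left(-1616 + 8 \cdot 196\right) = - 190 \sqrt{7} + \left(-1616 + 1568\right) = - 190 \sqrt{7} - 48 = -48 - 190 \sqrt{7}$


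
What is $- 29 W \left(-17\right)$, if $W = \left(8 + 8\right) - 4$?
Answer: $5916$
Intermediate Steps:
$W = 12$ ($W = 16 - 4 = 12$)
$- 29 W \left(-17\right) = \left(-29\right) 12 \left(-17\right) = \left(-348\right) \left(-17\right) = 5916$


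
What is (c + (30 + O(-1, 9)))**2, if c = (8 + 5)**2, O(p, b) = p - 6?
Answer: 36864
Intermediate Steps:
O(p, b) = -6 + p
c = 169 (c = 13**2 = 169)
(c + (30 + O(-1, 9)))**2 = (169 + (30 + (-6 - 1)))**2 = (169 + (30 - 7))**2 = (169 + 23)**2 = 192**2 = 36864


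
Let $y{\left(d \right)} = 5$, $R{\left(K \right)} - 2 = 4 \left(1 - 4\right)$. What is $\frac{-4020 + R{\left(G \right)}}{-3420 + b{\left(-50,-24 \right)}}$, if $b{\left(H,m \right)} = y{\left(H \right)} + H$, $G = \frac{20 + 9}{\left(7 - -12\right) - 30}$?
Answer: $\frac{806}{693} \approx 1.1631$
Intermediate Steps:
$G = - \frac{29}{11}$ ($G = \frac{29}{\left(7 + 12\right) - 30} = \frac{29}{19 - 30} = \frac{29}{-11} = 29 \left(- \frac{1}{11}\right) = - \frac{29}{11} \approx -2.6364$)
$R{\left(K \right)} = -10$ ($R{\left(K \right)} = 2 + 4 \left(1 - 4\right) = 2 + 4 \left(-3\right) = 2 - 12 = -10$)
$b{\left(H,m \right)} = 5 + H$
$\frac{-4020 + R{\left(G \right)}}{-3420 + b{\left(-50,-24 \right)}} = \frac{-4020 - 10}{-3420 + \left(5 - 50\right)} = - \frac{4030}{-3420 - 45} = - \frac{4030}{-3465} = \left(-4030\right) \left(- \frac{1}{3465}\right) = \frac{806}{693}$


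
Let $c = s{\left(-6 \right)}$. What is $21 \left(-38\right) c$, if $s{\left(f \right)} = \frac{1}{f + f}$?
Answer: $\frac{133}{2} \approx 66.5$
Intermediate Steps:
$s{\left(f \right)} = \frac{1}{2 f}$
$c = - \frac{1}{12}$ ($c = \frac{1}{2 \left(-6\right)} = \frac{1}{2} \left(- \frac{1}{6}\right) = - \frac{1}{12} \approx -0.083333$)
$21 \left(-38\right) c = 21 \left(-38\right) \left(- \frac{1}{12}\right) = \left(-798\right) \left(- \frac{1}{12}\right) = \frac{133}{2}$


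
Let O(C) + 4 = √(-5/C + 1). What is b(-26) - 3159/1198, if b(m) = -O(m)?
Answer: 1633/1198 - √806/26 ≈ 0.27118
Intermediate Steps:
O(C) = -4 + √(1 - 5/C) (O(C) = -4 + √(-5/C + 1) = -4 + √(1 - 5/C))
b(m) = 4 - √((-5 + m)/m) (b(m) = -(-4 + √((-5 + m)/m)) = 4 - √((-5 + m)/m))
b(-26) - 3159/1198 = (4 - √((-5 - 26)/(-26))) - 3159/1198 = (4 - √(-1/26*(-31))) - 3159*1/1198 = (4 - √(31/26)) - 3159/1198 = (4 - √806/26) - 3159/1198 = 1633/1198 - √806/26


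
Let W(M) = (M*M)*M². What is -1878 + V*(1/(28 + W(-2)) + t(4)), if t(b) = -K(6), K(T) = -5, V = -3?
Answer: -83295/44 ≈ -1893.1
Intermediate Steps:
W(M) = M⁴ (W(M) = M²*M² = M⁴)
t(b) = 5 (t(b) = -1*(-5) = 5)
-1878 + V*(1/(28 + W(-2)) + t(4)) = -1878 - 3*(1/(28 + (-2)⁴) + 5) = -1878 - 3*(1/(28 + 16) + 5) = -1878 - 3*(1/44 + 5) = -1878 - 3*221/44 = -1878 - 663/44 = -83295/44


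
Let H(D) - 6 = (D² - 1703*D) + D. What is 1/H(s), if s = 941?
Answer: -1/716095 ≈ -1.3965e-6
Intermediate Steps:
H(D) = 6 + D² - 1702*D (H(D) = 6 + ((D² - 1703*D) + D) = 6 + (D² - 1702*D) = 6 + D² - 1702*D)
1/H(s) = 1/(6 + 941² - 1702*941) = 1/(6 + 885481 - 1601582) = 1/(-716095) = -1/716095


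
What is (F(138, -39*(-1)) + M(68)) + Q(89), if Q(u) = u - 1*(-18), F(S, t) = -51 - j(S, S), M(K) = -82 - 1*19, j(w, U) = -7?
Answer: -38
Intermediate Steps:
M(K) = -101 (M(K) = -82 - 19 = -101)
F(S, t) = -44 (F(S, t) = -51 - 1*(-7) = -51 + 7 = -44)
Q(u) = 18 + u (Q(u) = u + 18 = 18 + u)
(F(138, -39*(-1)) + M(68)) + Q(89) = (-44 - 101) + (18 + 89) = -145 + 107 = -38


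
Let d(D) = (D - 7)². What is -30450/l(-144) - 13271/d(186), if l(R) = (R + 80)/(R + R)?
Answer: -4390431296/32041 ≈ -1.3703e+5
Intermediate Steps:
l(R) = (80 + R)/(2*R) (l(R) = (80 + R)/((2*R)) = (80 + R)*(1/(2*R)) = (80 + R)/(2*R))
d(D) = (-7 + D)²
-30450/l(-144) - 13271/d(186) = -30450*(-288/(80 - 144)) - 13271/(-7 + 186)² = -30450/((½)*(-1/144)*(-64)) - 13271/(179²) = -30450/2/9 - 13271/32041 = -30450*9/2 - 13271*1/32041 = -137025 - 13271/32041 = -4390431296/32041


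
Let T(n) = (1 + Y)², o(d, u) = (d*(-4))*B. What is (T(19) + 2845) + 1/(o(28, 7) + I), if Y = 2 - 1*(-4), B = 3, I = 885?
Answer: 1588807/549 ≈ 2894.0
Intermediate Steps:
Y = 6 (Y = 2 + 4 = 6)
o(d, u) = -12*d (o(d, u) = (d*(-4))*3 = -4*d*3 = -12*d)
T(n) = 49 (T(n) = (1 + 6)² = 7² = 49)
(T(19) + 2845) + 1/(o(28, 7) + I) = (49 + 2845) + 1/(-12*28 + 885) = 2894 + 1/(-336 + 885) = 2894 + 1/549 = 1588807/549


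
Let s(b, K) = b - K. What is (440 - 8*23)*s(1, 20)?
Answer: -4864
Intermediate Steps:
(440 - 8*23)*s(1, 20) = (440 - 8*23)*(1 - 1*20) = (440 - 184)*(1 - 20) = 256*(-19) = -4864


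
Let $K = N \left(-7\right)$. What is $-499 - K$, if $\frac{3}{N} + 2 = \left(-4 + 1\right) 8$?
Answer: $- \frac{12995}{26} \approx -499.81$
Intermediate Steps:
$N = - \frac{3}{26}$ ($N = \frac{3}{-2 + \left(-4 + 1\right) 8} = \frac{3}{-2 - 24} = \frac{3}{-26} = 3 \left(- \frac{1}{26}\right) = - \frac{3}{26} \approx -0.11538$)
$K = \frac{21}{26}$ ($K = \left(- \frac{3}{26}\right) \left(-7\right) = \frac{21}{26} \approx 0.80769$)
$-499 - K = -499 - \frac{21}{26} = - \frac{12995}{26}$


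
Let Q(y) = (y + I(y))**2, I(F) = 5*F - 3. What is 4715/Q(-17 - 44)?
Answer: 115/3321 ≈ 0.034628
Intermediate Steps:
I(F) = -3 + 5*F
Q(y) = (-3 + 6*y)**2 (Q(y) = (y + (-3 + 5*y))**2 = (-3 + 6*y)**2)
4715/Q(-17 - 44) = 4715/((9*(-1 + 2*(-17 - 44))**2)) = 4715/((9*(-1 + 2*(-61))**2)) = 4715/((9*(-1 - 122)**2)) = 4715/((9*(-123)**2)) = 4715/((9*15129)) = 4715/136161 = 4715*(1/136161) = 115/3321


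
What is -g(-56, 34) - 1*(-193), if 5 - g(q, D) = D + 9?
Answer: 231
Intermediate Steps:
g(q, D) = -4 - D (g(q, D) = 5 - (D + 9) = 5 - (9 + D) = 5 + (-9 - D) = -4 - D)
-g(-56, 34) - 1*(-193) = -(-4 - 1*34) - 1*(-193) = -(-4 - 34) + 193 = -1*(-38) + 193 = 38 + 193 = 231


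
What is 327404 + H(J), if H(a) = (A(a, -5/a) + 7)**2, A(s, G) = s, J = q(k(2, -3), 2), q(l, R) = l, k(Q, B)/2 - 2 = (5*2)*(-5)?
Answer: 335325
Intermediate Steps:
k(Q, B) = -96 (k(Q, B) = 4 + 2*((5*2)*(-5)) = 4 + 2*(10*(-5)) = 4 + 2*(-50) = 4 - 100 = -96)
J = -96
H(a) = (7 + a)**2 (H(a) = (a + 7)**2 = (7 + a)**2)
327404 + H(J) = 327404 + (7 - 96)**2 = 327404 + (-89)**2 = 327404 + 7921 = 335325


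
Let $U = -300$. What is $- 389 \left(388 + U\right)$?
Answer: $-34232$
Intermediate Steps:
$- 389 \left(388 + U\right) = - 389 \left(388 - 300\right) = \left(-389\right) 88 = -34232$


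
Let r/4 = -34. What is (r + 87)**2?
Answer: 2401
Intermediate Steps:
r = -136 (r = 4*(-34) = -136)
(r + 87)**2 = (-136 + 87)**2 = (-49)**2 = 2401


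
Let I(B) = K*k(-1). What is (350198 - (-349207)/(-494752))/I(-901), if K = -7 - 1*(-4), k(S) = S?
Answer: 173260811689/1484256 ≈ 1.1673e+5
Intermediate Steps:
K = -3 (K = -7 + 4 = -3)
I(B) = 3 (I(B) = -3*(-1) = 3)
(350198 - (-349207)/(-494752))/I(-901) = (350198 - (-349207)/(-494752))/3 = (350198 - (-349207)*(-1)/494752)*(⅓) = (350198 - 1*349207/494752)*(⅓) = (350198 - 349207/494752)*(⅓) = (173260811689/494752)*(⅓) = 173260811689/1484256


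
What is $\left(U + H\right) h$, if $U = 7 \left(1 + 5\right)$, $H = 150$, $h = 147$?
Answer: $28224$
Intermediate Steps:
$U = 42$ ($U = 7 \cdot 6 = 42$)
$\left(U + H\right) h = \left(42 + 150\right) 147 = 192 \cdot 147 = 28224$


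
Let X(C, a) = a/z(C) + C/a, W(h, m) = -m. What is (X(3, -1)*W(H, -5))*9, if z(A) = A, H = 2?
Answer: -150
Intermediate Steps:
X(C, a) = C/a + a/C (X(C, a) = a/C + C/a = C/a + a/C)
(X(3, -1)*W(H, -5))*9 = ((3/(-1) - 1/3)*(-1*(-5)))*9 = ((3*(-1) - 1*⅓)*5)*9 = ((-3 - ⅓)*5)*9 = -10/3*5*9 = -50/3*9 = -150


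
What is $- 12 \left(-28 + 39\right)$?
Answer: $-132$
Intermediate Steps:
$- 12 \left(-28 + 39\right) = \left(-12\right) 11 = -132$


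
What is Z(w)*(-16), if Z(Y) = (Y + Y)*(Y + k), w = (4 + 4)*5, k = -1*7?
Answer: -42240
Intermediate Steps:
k = -7
w = 40 (w = 8*5 = 40)
Z(Y) = 2*Y*(-7 + Y) (Z(Y) = (Y + Y)*(Y - 7) = (2*Y)*(-7 + Y) = 2*Y*(-7 + Y))
Z(w)*(-16) = (2*40*(-7 + 40))*(-16) = (2*40*33)*(-16) = 2640*(-16) = -42240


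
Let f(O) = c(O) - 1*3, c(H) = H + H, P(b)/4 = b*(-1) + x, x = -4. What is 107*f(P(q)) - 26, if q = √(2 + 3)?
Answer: -3771 - 856*√5 ≈ -5685.1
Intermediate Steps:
q = √5 ≈ 2.2361
P(b) = -16 - 4*b (P(b) = 4*(b*(-1) - 4) = 4*(-b - 4) = 4*(-4 - b) = -16 - 4*b)
c(H) = 2*H
f(O) = -3 + 2*O (f(O) = 2*O - 1*3 = 2*O - 3 = -3 + 2*O)
107*f(P(q)) - 26 = 107*(-3 + 2*(-16 - 4*√5)) - 26 = 107*(-3 + (-32 - 8*√5)) - 26 = 107*(-35 - 8*√5) - 26 = (-3745 - 856*√5) - 26 = -3771 - 856*√5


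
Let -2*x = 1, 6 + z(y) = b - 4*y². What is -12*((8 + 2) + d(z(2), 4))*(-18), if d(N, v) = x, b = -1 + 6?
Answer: 2052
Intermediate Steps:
b = 5
z(y) = -1 - 4*y² (z(y) = -6 + (5 - 4*y²) = -1 - 4*y²)
x = -½ (x = -½*1 = -½ ≈ -0.50000)
d(N, v) = -½
-12*((8 + 2) + d(z(2), 4))*(-18) = -12*((8 + 2) - ½)*(-18) = -12*(10 - ½)*(-18) = -12*19/2*(-18) = -114*(-18) = 2052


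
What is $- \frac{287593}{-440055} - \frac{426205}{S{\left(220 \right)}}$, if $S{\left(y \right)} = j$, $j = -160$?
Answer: $\frac{37519931231}{14081760} \approx 2664.4$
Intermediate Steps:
$S{\left(y \right)} = -160$
$- \frac{287593}{-440055} - \frac{426205}{S{\left(220 \right)}} = - \frac{287593}{-440055} - \frac{426205}{-160} = \left(-287593\right) \left(- \frac{1}{440055}\right) - - \frac{85241}{32} = \frac{287593}{440055} + \frac{85241}{32} = \frac{37519931231}{14081760}$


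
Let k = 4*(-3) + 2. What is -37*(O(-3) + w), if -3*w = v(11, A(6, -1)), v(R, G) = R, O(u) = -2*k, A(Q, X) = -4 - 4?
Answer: -1813/3 ≈ -604.33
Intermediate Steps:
k = -10 (k = -12 + 2 = -10)
A(Q, X) = -8
O(u) = 20 (O(u) = -2*(-10) = 20)
w = -11/3 (w = -⅓*11 = -11/3 ≈ -3.6667)
-37*(O(-3) + w) = -37*(20 - 11/3) = -37*49/3 = -1813/3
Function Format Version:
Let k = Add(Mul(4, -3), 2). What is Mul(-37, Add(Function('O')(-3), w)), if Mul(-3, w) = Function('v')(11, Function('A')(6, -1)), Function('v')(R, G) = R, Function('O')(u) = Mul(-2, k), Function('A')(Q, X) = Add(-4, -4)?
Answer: Rational(-1813, 3) ≈ -604.33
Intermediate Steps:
k = -10 (k = Add(-12, 2) = -10)
Function('A')(Q, X) = -8
Function('O')(u) = 20 (Function('O')(u) = Mul(-2, -10) = 20)
w = Rational(-11, 3) (w = Mul(Rational(-1, 3), 11) = Rational(-11, 3) ≈ -3.6667)
Mul(-37, Add(Function('O')(-3), w)) = Mul(-37, Add(20, Rational(-11, 3))) = Mul(-37, Rational(49, 3)) = Rational(-1813, 3)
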